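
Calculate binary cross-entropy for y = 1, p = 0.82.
L = 0.1985

L = -1·log(0.82) - 0·log(0.18) = -log(0.82) = 0.1985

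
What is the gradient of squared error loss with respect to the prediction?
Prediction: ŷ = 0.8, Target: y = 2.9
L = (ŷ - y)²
∂L/∂ŷ = -4.2

∂L/∂ŷ = 2(ŷ - y) = 2(0.8 - 2.9) = 2(-2.1) = -4.2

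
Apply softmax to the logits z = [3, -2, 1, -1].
p = [0.8618, 0.0058, 0.1166, 0.0158]

exp(z) = [20.09, 0.1353, 2.718, 0.3679]
Sum = 23.31
p = [0.8618, 0.0058, 0.1166, 0.0158]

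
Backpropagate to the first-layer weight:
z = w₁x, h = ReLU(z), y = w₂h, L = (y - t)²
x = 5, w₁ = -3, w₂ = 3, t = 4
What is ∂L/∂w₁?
∂L/∂w₁ = 0

Forward pass:
z = w₁x = -3×5 = -15
h = ReLU(-15) = 0
y = w₂h = 3×0 = 0

Backward pass:
∂L/∂y = 2(y - t) = 2(0 - 4) = -8
∂y/∂h = w₂ = 3
∂h/∂z = 0 (ReLU derivative)
∂z/∂w₁ = x = 5

∂L/∂w₁ = -8 × 3 × 0 × 5 = 0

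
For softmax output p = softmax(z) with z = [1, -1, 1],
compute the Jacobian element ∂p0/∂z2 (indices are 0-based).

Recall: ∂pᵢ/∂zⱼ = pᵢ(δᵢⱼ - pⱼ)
∂p0/∂z2 = -0.2193

p = softmax(z) = [0.4683, 0.06338, 0.4683]
p0 = 0.4683, p2 = 0.4683

∂p0/∂z2 = -p0 × p2 = -0.4683 × 0.4683 = -0.2193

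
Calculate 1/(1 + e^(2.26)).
0.09449

sigmoid(-2.26) = 1/(1 + e^(2.26)) = 1/(1 + 9.583) = 0.09449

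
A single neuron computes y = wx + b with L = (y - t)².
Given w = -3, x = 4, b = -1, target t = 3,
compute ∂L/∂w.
∂L/∂w = -128

y = wx + b = (-3)(4) + -1 = -13
∂L/∂y = 2(y - t) = 2(-13 - 3) = -32
∂y/∂w = x = 4
∂L/∂w = ∂L/∂y · ∂y/∂w = -32 × 4 = -128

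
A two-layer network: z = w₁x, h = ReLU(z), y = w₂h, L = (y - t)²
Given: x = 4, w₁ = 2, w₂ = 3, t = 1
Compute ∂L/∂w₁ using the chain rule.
∂L/∂w₁ = 552

Forward pass:
z = w₁x = 2×4 = 8
h = ReLU(8) = 8
y = w₂h = 3×8 = 24

Backward pass:
∂L/∂y = 2(y - t) = 2(24 - 1) = 46
∂y/∂h = w₂ = 3
∂h/∂z = 1 (ReLU derivative)
∂z/∂w₁ = x = 4

∂L/∂w₁ = 46 × 3 × 1 × 4 = 552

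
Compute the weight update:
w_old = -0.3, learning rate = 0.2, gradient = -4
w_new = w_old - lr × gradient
w_new = 0.5

w_new = w - η·∂L/∂w = -0.3 - 0.2×(-4) = -0.3 - (-0.8) = 0.5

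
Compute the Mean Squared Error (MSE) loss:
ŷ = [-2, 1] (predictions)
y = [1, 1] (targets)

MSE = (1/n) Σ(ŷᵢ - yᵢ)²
MSE = 4.5

MSE = (1/2)((-2-1)² + (1-1)²) = (1/2)(9 + 0) = 4.5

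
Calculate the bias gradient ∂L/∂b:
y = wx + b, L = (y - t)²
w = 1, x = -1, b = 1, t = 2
∂L/∂b = -4

y = wx + b = (1)(-1) + 1 = 0
∂L/∂y = 2(y - t) = 2(0 - 2) = -4
∂y/∂b = 1
∂L/∂b = ∂L/∂y · ∂y/∂b = -4 × 1 = -4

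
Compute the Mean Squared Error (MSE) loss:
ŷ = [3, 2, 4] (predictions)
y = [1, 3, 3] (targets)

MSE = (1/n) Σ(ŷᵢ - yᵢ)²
MSE = 2

MSE = (1/3)((3-1)² + (2-3)² + (4-3)²) = (1/3)(4 + 1 + 1) = 2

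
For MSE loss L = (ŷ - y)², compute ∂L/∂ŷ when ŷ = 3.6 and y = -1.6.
∂L/∂ŷ = 10.4

∂L/∂ŷ = 2(ŷ - y) = 2(3.6 - -1.6) = 2(5.2) = 10.4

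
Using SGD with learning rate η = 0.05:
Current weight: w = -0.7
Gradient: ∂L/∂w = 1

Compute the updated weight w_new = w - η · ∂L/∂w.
w_new = -0.75

w_new = w - η·∂L/∂w = -0.7 - 0.05×(1) = -0.7 - (0.05) = -0.75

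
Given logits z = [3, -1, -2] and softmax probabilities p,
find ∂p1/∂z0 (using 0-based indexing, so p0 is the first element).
∂p1/∂z0 = -0.01743

p = softmax(z) = [0.9756, 0.01787, 0.006573]
p1 = 0.01787, p0 = 0.9756

∂p1/∂z0 = -p1 × p0 = -0.01787 × 0.9756 = -0.01743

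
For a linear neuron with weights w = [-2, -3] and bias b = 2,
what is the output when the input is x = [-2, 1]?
y = 3

y = (-2)(-2) + (-3)(1) + 2 = 3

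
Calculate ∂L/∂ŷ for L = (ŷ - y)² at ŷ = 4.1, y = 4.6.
∂L/∂ŷ = -1.0

∂L/∂ŷ = 2(ŷ - y) = 2(4.1 - 4.6) = 2(-0.5) = -1.0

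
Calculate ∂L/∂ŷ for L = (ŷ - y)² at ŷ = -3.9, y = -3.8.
∂L/∂ŷ = -0.2

∂L/∂ŷ = 2(ŷ - y) = 2(-3.9 - -3.8) = 2(-0.1) = -0.2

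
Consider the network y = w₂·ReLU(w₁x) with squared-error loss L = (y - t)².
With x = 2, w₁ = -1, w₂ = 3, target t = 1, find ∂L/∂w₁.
∂L/∂w₁ = 0

Forward pass:
z = w₁x = -1×2 = -2
h = ReLU(-2) = 0
y = w₂h = 3×0 = 0

Backward pass:
∂L/∂y = 2(y - t) = 2(0 - 1) = -2
∂y/∂h = w₂ = 3
∂h/∂z = 0 (ReLU derivative)
∂z/∂w₁ = x = 2

∂L/∂w₁ = -2 × 3 × 0 × 2 = 0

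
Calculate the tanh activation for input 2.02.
0.9654

tanh(2.02) = (e^(2.02) - e^(-2.02))/(e^(2.02) + e^(-2.02)) = 0.9654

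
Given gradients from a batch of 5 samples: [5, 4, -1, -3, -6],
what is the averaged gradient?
Average gradient = -0.2

Average = (1/5)(5 + 4 + -1 + -3 + -6) = -1/5 = -0.2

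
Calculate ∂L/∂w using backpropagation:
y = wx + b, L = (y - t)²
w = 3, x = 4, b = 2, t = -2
∂L/∂w = 128

y = wx + b = (3)(4) + 2 = 14
∂L/∂y = 2(y - t) = 2(14 - -2) = 32
∂y/∂w = x = 4
∂L/∂w = ∂L/∂y · ∂y/∂w = 32 × 4 = 128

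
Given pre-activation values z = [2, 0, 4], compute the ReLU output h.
h = [2, 0, 4]

ReLU applied element-wise: max(0,2)=2, max(0,0)=0, max(0,4)=4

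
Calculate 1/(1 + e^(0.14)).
0.4651

sigmoid(-0.14) = 1/(1 + e^(0.14)) = 1/(1 + 1.15) = 0.4651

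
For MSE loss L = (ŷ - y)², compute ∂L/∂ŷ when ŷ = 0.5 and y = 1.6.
∂L/∂ŷ = -2.2

∂L/∂ŷ = 2(ŷ - y) = 2(0.5 - 1.6) = 2(-1.1) = -2.2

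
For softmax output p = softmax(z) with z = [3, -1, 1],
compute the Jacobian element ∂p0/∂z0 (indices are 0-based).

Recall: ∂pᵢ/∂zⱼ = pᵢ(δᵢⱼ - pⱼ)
∂p0/∂z0 = 0.1154

p = softmax(z) = [0.8668, 0.01588, 0.1173]
p0 = 0.8668

∂p0/∂z0 = p0(1 - p0) = 0.8668 × (1 - 0.8668) = 0.1154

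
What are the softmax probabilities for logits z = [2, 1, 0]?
p = [0.6652, 0.2447, 0.09]

exp(z) = [7.389, 2.718, 1]
Sum = 11.11
p = [0.6652, 0.2447, 0.09]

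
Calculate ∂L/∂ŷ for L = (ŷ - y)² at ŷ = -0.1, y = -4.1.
∂L/∂ŷ = 8.0

∂L/∂ŷ = 2(ŷ - y) = 2(-0.1 - -4.1) = 2(4.0) = 8.0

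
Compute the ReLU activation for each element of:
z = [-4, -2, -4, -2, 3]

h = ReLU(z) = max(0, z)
h = [0, 0, 0, 0, 3]

ReLU applied element-wise: max(0,-4)=0, max(0,-2)=0, max(0,-4)=0, max(0,-2)=0, max(0,3)=3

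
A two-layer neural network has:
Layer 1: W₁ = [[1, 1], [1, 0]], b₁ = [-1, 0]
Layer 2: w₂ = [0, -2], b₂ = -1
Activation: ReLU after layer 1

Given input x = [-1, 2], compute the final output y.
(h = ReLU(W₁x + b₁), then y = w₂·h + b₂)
y = -1

Layer 1 pre-activation: z₁ = [0, -1]
After ReLU: h = [0, 0]
Layer 2 output: y = 0×0 + -2×0 + -1 = -1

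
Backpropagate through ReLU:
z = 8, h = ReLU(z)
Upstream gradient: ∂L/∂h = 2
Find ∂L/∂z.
∂L/∂z = 2

h = ReLU(8) = 8
Since z > 0: ∂h/∂z = 1
∂L/∂z = ∂L/∂h · ∂h/∂z = 2 × 1 = 2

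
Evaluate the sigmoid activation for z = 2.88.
0.9468

sigmoid(2.88) = 1/(1 + e^(-2.88)) = 1/(1 + 0.05613) = 0.9468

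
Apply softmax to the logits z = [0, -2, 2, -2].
p = [0.1155, 0.0156, 0.8533, 0.0156]

exp(z) = [1, 0.1353, 7.389, 0.1353]
Sum = 8.66
p = [0.1155, 0.0156, 0.8533, 0.0156]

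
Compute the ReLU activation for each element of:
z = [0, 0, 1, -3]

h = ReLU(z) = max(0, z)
h = [0, 0, 1, 0]

ReLU applied element-wise: max(0,0)=0, max(0,0)=0, max(0,1)=1, max(0,-3)=0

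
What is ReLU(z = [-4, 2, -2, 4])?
h = [0, 2, 0, 4]

ReLU applied element-wise: max(0,-4)=0, max(0,2)=2, max(0,-2)=0, max(0,4)=4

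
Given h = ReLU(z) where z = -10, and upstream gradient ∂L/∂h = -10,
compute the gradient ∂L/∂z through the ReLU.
∂L/∂z = 0

h = ReLU(-10) = 0
Since z < 0: ∂h/∂z = 0
∂L/∂z = ∂L/∂h · ∂h/∂z = -10 × 0 = 0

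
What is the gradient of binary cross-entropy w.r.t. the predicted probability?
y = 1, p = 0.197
∂L/∂p = -5.076

∂L/∂p = -y/p + (1-y)/(1-p) = -1/0.197 + 0 = -5.076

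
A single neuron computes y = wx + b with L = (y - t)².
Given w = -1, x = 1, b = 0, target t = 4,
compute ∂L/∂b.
∂L/∂b = -10

y = wx + b = (-1)(1) + 0 = -1
∂L/∂y = 2(y - t) = 2(-1 - 4) = -10
∂y/∂b = 1
∂L/∂b = ∂L/∂y · ∂y/∂b = -10 × 1 = -10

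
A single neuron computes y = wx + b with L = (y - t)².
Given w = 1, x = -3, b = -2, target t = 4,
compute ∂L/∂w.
∂L/∂w = 54

y = wx + b = (1)(-3) + -2 = -5
∂L/∂y = 2(y - t) = 2(-5 - 4) = -18
∂y/∂w = x = -3
∂L/∂w = ∂L/∂y · ∂y/∂w = -18 × -3 = 54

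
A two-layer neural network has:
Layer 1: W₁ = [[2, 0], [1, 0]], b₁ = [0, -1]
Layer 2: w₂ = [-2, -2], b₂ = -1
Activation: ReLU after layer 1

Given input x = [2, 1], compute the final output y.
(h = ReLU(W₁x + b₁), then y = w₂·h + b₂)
y = -11

Layer 1 pre-activation: z₁ = [4, 1]
After ReLU: h = [4, 1]
Layer 2 output: y = -2×4 + -2×1 + -1 = -11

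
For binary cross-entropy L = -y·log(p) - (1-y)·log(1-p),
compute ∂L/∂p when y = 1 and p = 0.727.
∂L/∂p = -1.376

∂L/∂p = -y/p + (1-y)/(1-p) = -1/0.727 + 0 = -1.376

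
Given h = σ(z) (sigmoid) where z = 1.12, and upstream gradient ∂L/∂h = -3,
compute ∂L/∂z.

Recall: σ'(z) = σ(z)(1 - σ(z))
∂L/∂z = -0.5565

σ(1.12) = 0.754
σ'(1.12) = σ(1.12)(1 - σ(1.12)) = 0.754 × 0.246 = 0.1855
∂L/∂z = ∂L/∂h · σ'(z) = -3 × 0.1855 = -0.5565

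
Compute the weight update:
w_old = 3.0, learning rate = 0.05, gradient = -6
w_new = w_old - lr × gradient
w_new = 3.3

w_new = w - η·∂L/∂w = 3.0 - 0.05×(-6) = 3.0 - (-0.3) = 3.3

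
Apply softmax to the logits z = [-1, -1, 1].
p = [0.1065, 0.1065, 0.787]

exp(z) = [0.3679, 0.3679, 2.718]
Sum = 3.454
p = [0.1065, 0.1065, 0.787]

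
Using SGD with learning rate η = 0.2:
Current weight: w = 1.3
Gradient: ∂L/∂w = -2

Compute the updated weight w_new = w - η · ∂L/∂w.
w_new = 1.7

w_new = w - η·∂L/∂w = 1.3 - 0.2×(-2) = 1.3 - (-0.4) = 1.7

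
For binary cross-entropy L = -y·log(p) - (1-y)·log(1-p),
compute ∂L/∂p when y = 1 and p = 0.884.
∂L/∂p = -1.131

∂L/∂p = -y/p + (1-y)/(1-p) = -1/0.884 + 0 = -1.131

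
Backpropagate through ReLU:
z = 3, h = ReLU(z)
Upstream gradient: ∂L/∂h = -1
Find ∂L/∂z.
∂L/∂z = -1

h = ReLU(3) = 3
Since z > 0: ∂h/∂z = 1
∂L/∂z = ∂L/∂h · ∂h/∂z = -1 × 1 = -1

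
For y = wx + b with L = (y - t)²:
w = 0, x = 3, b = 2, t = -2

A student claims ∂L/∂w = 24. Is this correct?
Correct

y = (0)(3) + 2 = 2
∂L/∂y = 2(y - t) = 2(2 - -2) = 8
∂y/∂w = x = 3
∂L/∂w = 8 × 3 = 24

Claimed value: 24
Correct: The correct gradient is 24.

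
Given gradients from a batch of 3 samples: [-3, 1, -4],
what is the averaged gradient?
Average gradient = -2

Average = (1/3)(-3 + 1 + -4) = -6/3 = -2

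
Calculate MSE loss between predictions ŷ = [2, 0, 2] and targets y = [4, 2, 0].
MSE = 4

MSE = (1/3)((2-4)² + (0-2)² + (2-0)²) = (1/3)(4 + 4 + 4) = 4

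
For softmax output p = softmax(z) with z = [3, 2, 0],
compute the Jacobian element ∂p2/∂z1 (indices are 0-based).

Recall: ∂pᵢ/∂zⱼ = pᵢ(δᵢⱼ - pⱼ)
∂p2/∂z1 = -0.009113

p = softmax(z) = [0.7054, 0.2595, 0.03512]
p2 = 0.03512, p1 = 0.2595

∂p2/∂z1 = -p2 × p1 = -0.03512 × 0.2595 = -0.009113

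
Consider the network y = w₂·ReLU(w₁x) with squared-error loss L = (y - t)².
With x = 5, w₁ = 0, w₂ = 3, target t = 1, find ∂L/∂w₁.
∂L/∂w₁ = 0

Forward pass:
z = w₁x = 0×5 = 0
h = ReLU(0) = 0
y = w₂h = 3×0 = 0

Backward pass:
∂L/∂y = 2(y - t) = 2(0 - 1) = -2
∂y/∂h = w₂ = 3
∂h/∂z = 0 (ReLU derivative)
∂z/∂w₁ = x = 5

∂L/∂w₁ = -2 × 3 × 0 × 5 = 0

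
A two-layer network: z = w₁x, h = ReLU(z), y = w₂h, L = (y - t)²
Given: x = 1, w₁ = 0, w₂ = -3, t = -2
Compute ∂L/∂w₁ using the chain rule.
∂L/∂w₁ = 0

Forward pass:
z = w₁x = 0×1 = 0
h = ReLU(0) = 0
y = w₂h = -3×0 = 0

Backward pass:
∂L/∂y = 2(y - t) = 2(0 - -2) = 4
∂y/∂h = w₂ = -3
∂h/∂z = 0 (ReLU derivative)
∂z/∂w₁ = x = 1

∂L/∂w₁ = 4 × -3 × 0 × 1 = 0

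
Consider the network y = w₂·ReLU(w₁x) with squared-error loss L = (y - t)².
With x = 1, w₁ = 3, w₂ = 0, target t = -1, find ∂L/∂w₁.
∂L/∂w₁ = 0

Forward pass:
z = w₁x = 3×1 = 3
h = ReLU(3) = 3
y = w₂h = 0×3 = 0

Backward pass:
∂L/∂y = 2(y - t) = 2(0 - -1) = 2
∂y/∂h = w₂ = 0
∂h/∂z = 1 (ReLU derivative)
∂z/∂w₁ = x = 1

∂L/∂w₁ = 2 × 0 × 1 × 1 = 0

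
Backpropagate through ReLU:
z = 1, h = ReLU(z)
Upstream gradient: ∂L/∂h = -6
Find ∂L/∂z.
∂L/∂z = -6

h = ReLU(1) = 1
Since z > 0: ∂h/∂z = 1
∂L/∂z = ∂L/∂h · ∂h/∂z = -6 × 1 = -6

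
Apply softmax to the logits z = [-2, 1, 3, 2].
p = [0.0045, 0.0896, 0.6623, 0.2436]

exp(z) = [0.1353, 2.718, 20.09, 7.389]
Sum = 30.33
p = [0.0045, 0.0896, 0.6623, 0.2436]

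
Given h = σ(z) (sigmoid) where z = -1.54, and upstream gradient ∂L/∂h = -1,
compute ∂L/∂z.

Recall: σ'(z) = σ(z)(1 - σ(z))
∂L/∂z = -0.1454

σ(-1.54) = 0.1765
σ'(-1.54) = σ(-1.54)(1 - σ(-1.54)) = 0.1765 × 0.8235 = 0.1454
∂L/∂z = ∂L/∂h · σ'(z) = -1 × 0.1454 = -0.1454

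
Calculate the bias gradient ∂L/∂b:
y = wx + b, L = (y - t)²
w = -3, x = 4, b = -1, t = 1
∂L/∂b = -28

y = wx + b = (-3)(4) + -1 = -13
∂L/∂y = 2(y - t) = 2(-13 - 1) = -28
∂y/∂b = 1
∂L/∂b = ∂L/∂y · ∂y/∂b = -28 × 1 = -28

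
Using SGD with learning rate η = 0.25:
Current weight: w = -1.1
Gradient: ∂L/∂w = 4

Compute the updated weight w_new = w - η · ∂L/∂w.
w_new = -2.1

w_new = w - η·∂L/∂w = -1.1 - 0.25×(4) = -1.1 - (1) = -2.1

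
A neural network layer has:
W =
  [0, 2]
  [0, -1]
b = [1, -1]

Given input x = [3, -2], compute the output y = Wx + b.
y = [-3, 1]

Wx = [0×3 + 2×-2, 0×3 + -1×-2]
   = [-4, 2]
y = Wx + b = [-4 + 1, 2 + -1] = [-3, 1]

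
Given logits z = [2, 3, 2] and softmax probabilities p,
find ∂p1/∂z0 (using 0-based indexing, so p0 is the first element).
∂p1/∂z0 = -0.1221

p = softmax(z) = [0.2119, 0.5761, 0.2119]
p1 = 0.5761, p0 = 0.2119

∂p1/∂z0 = -p1 × p0 = -0.5761 × 0.2119 = -0.1221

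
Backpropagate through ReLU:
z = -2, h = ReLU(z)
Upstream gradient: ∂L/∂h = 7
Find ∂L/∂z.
∂L/∂z = 0

h = ReLU(-2) = 0
Since z < 0: ∂h/∂z = 0
∂L/∂z = ∂L/∂h · ∂h/∂z = 7 × 0 = 0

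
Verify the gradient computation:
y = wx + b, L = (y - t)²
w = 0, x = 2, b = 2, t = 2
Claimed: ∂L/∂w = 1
Incorrect

y = (0)(2) + 2 = 2
∂L/∂y = 2(y - t) = 2(2 - 2) = 0
∂y/∂w = x = 2
∂L/∂w = 0 × 2 = 0

Claimed value: 1
Incorrect: The correct gradient is 0.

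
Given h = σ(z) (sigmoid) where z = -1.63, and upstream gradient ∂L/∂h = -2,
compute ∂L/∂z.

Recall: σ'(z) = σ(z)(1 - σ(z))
∂L/∂z = -0.274

σ(-1.63) = 0.1638
σ'(-1.63) = σ(-1.63)(1 - σ(-1.63)) = 0.1638 × 0.8362 = 0.137
∂L/∂z = ∂L/∂h · σ'(z) = -2 × 0.137 = -0.274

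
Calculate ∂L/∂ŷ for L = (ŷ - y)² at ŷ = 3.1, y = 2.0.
∂L/∂ŷ = 2.2

∂L/∂ŷ = 2(ŷ - y) = 2(3.1 - 2.0) = 2(1.1) = 2.2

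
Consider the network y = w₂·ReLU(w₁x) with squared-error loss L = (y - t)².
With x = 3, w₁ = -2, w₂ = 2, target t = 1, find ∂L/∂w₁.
∂L/∂w₁ = 0

Forward pass:
z = w₁x = -2×3 = -6
h = ReLU(-6) = 0
y = w₂h = 2×0 = 0

Backward pass:
∂L/∂y = 2(y - t) = 2(0 - 1) = -2
∂y/∂h = w₂ = 2
∂h/∂z = 0 (ReLU derivative)
∂z/∂w₁ = x = 3

∂L/∂w₁ = -2 × 2 × 0 × 3 = 0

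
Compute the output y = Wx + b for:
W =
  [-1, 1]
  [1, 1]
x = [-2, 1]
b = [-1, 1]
y = [2, 0]

Wx = [-1×-2 + 1×1, 1×-2 + 1×1]
   = [3, -1]
y = Wx + b = [3 + -1, -1 + 1] = [2, 0]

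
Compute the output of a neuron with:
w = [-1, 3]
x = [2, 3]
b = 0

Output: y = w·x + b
y = 7

y = (-1)(2) + (3)(3) + 0 = 7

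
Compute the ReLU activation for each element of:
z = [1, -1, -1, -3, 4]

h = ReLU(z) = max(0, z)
h = [1, 0, 0, 0, 4]

ReLU applied element-wise: max(0,1)=1, max(0,-1)=0, max(0,-1)=0, max(0,-3)=0, max(0,4)=4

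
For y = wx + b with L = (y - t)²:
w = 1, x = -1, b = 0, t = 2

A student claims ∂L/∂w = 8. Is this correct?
Incorrect

y = (1)(-1) + 0 = -1
∂L/∂y = 2(y - t) = 2(-1 - 2) = -6
∂y/∂w = x = -1
∂L/∂w = -6 × -1 = 6

Claimed value: 8
Incorrect: The correct gradient is 6.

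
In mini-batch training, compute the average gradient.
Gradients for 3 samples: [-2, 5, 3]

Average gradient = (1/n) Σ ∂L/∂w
Average gradient = 2

Average = (1/3)(-2 + 5 + 3) = 6/3 = 2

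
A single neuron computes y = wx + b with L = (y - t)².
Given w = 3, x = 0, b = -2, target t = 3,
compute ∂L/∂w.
∂L/∂w = 0

y = wx + b = (3)(0) + -2 = -2
∂L/∂y = 2(y - t) = 2(-2 - 3) = -10
∂y/∂w = x = 0
∂L/∂w = ∂L/∂y · ∂y/∂w = -10 × 0 = 0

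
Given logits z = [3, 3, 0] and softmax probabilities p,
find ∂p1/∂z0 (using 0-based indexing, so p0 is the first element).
∂p1/∂z0 = -0.238

p = softmax(z) = [0.4879, 0.4879, 0.02429]
p1 = 0.4879, p0 = 0.4879

∂p1/∂z0 = -p1 × p0 = -0.4879 × 0.4879 = -0.238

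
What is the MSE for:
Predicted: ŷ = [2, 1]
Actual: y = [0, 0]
MSE = 2.5

MSE = (1/2)((2-0)² + (1-0)²) = (1/2)(4 + 1) = 2.5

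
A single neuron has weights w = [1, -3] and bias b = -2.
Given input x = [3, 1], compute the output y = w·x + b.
y = -2

y = (1)(3) + (-3)(1) + -2 = -2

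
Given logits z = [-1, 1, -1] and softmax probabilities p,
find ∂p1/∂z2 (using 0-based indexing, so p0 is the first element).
∂p1/∂z2 = -0.08382

p = softmax(z) = [0.1065, 0.787, 0.1065]
p1 = 0.787, p2 = 0.1065

∂p1/∂z2 = -p1 × p2 = -0.787 × 0.1065 = -0.08382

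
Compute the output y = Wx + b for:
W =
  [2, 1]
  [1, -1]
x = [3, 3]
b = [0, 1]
y = [9, 1]

Wx = [2×3 + 1×3, 1×3 + -1×3]
   = [9, 0]
y = Wx + b = [9 + 0, 0 + 1] = [9, 1]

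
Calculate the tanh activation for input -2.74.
-0.9917

tanh(-2.74) = (e^(-2.74) - e^(2.74))/(e^(-2.74) + e^(2.74)) = -0.9917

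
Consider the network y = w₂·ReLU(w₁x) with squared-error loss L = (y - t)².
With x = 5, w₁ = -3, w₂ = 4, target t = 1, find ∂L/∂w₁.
∂L/∂w₁ = 0

Forward pass:
z = w₁x = -3×5 = -15
h = ReLU(-15) = 0
y = w₂h = 4×0 = 0

Backward pass:
∂L/∂y = 2(y - t) = 2(0 - 1) = -2
∂y/∂h = w₂ = 4
∂h/∂z = 0 (ReLU derivative)
∂z/∂w₁ = x = 5

∂L/∂w₁ = -2 × 4 × 0 × 5 = 0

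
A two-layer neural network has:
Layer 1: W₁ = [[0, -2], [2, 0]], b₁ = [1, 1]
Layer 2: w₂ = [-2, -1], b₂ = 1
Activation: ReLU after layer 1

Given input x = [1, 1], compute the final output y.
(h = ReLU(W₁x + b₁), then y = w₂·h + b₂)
y = -2

Layer 1 pre-activation: z₁ = [-1, 3]
After ReLU: h = [0, 3]
Layer 2 output: y = -2×0 + -1×3 + 1 = -2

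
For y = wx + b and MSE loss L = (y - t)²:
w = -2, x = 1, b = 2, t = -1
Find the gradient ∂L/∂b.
∂L/∂b = 2

y = wx + b = (-2)(1) + 2 = 0
∂L/∂y = 2(y - t) = 2(0 - -1) = 2
∂y/∂b = 1
∂L/∂b = ∂L/∂y · ∂y/∂b = 2 × 1 = 2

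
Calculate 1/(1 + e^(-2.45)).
0.9206

sigmoid(2.45) = 1/(1 + e^(-2.45)) = 1/(1 + 0.08629) = 0.9206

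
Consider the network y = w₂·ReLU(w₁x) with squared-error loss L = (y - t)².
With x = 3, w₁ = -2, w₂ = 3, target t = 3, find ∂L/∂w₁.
∂L/∂w₁ = 0

Forward pass:
z = w₁x = -2×3 = -6
h = ReLU(-6) = 0
y = w₂h = 3×0 = 0

Backward pass:
∂L/∂y = 2(y - t) = 2(0 - 3) = -6
∂y/∂h = w₂ = 3
∂h/∂z = 0 (ReLU derivative)
∂z/∂w₁ = x = 3

∂L/∂w₁ = -6 × 3 × 0 × 3 = 0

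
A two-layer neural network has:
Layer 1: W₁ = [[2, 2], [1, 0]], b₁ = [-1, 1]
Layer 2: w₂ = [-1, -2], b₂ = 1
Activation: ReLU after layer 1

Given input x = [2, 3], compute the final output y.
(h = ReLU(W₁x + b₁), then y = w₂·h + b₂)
y = -14

Layer 1 pre-activation: z₁ = [9, 3]
After ReLU: h = [9, 3]
Layer 2 output: y = -1×9 + -2×3 + 1 = -14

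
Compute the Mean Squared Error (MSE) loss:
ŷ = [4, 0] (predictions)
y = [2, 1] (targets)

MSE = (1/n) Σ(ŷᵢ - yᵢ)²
MSE = 2.5

MSE = (1/2)((4-2)² + (0-1)²) = (1/2)(4 + 1) = 2.5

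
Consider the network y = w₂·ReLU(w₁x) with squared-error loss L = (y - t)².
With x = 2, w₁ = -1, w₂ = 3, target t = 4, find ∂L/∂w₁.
∂L/∂w₁ = 0

Forward pass:
z = w₁x = -1×2 = -2
h = ReLU(-2) = 0
y = w₂h = 3×0 = 0

Backward pass:
∂L/∂y = 2(y - t) = 2(0 - 4) = -8
∂y/∂h = w₂ = 3
∂h/∂z = 0 (ReLU derivative)
∂z/∂w₁ = x = 2

∂L/∂w₁ = -8 × 3 × 0 × 2 = 0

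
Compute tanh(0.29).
0.2821

tanh(0.29) = (e^(0.29) - e^(-0.29))/(e^(0.29) + e^(-0.29)) = 0.2821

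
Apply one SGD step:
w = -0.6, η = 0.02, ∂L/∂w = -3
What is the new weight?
w_new = -0.54

w_new = w - η·∂L/∂w = -0.6 - 0.02×(-3) = -0.6 - (-0.06) = -0.54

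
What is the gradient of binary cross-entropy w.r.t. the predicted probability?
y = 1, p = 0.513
∂L/∂p = -1.949

∂L/∂p = -y/p + (1-y)/(1-p) = -1/0.513 + 0 = -1.949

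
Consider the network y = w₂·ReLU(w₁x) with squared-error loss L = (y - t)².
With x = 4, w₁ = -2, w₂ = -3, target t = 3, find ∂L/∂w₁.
∂L/∂w₁ = 0

Forward pass:
z = w₁x = -2×4 = -8
h = ReLU(-8) = 0
y = w₂h = -3×0 = 0

Backward pass:
∂L/∂y = 2(y - t) = 2(0 - 3) = -6
∂y/∂h = w₂ = -3
∂h/∂z = 0 (ReLU derivative)
∂z/∂w₁ = x = 4

∂L/∂w₁ = -6 × -3 × 0 × 4 = 0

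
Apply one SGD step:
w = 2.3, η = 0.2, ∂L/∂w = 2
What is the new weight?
w_new = 1.9

w_new = w - η·∂L/∂w = 2.3 - 0.2×(2) = 2.3 - (0.4) = 1.9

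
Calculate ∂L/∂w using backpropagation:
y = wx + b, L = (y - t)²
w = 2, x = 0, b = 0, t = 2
∂L/∂w = 0

y = wx + b = (2)(0) + 0 = 0
∂L/∂y = 2(y - t) = 2(0 - 2) = -4
∂y/∂w = x = 0
∂L/∂w = ∂L/∂y · ∂y/∂w = -4 × 0 = 0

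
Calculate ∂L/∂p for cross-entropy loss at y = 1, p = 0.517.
∂L/∂p = -1.934

∂L/∂p = -y/p + (1-y)/(1-p) = -1/0.517 + 0 = -1.934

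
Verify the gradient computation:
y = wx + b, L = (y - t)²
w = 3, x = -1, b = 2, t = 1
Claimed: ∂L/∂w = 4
Correct

y = (3)(-1) + 2 = -1
∂L/∂y = 2(y - t) = 2(-1 - 1) = -4
∂y/∂w = x = -1
∂L/∂w = -4 × -1 = 4

Claimed value: 4
Correct: The correct gradient is 4.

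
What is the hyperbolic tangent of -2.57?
-0.9884

tanh(-2.57) = (e^(-2.57) - e^(2.57))/(e^(-2.57) + e^(2.57)) = -0.9884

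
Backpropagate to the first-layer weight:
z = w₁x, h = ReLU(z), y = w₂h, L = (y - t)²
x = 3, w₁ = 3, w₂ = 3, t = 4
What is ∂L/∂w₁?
∂L/∂w₁ = 414

Forward pass:
z = w₁x = 3×3 = 9
h = ReLU(9) = 9
y = w₂h = 3×9 = 27

Backward pass:
∂L/∂y = 2(y - t) = 2(27 - 4) = 46
∂y/∂h = w₂ = 3
∂h/∂z = 1 (ReLU derivative)
∂z/∂w₁ = x = 3

∂L/∂w₁ = 46 × 3 × 1 × 3 = 414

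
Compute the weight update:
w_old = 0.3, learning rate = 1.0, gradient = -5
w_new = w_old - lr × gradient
w_new = 5.3

w_new = w - η·∂L/∂w = 0.3 - 1.0×(-5) = 0.3 - (-5) = 5.3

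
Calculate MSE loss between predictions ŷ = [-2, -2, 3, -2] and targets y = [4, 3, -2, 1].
MSE = 23.75

MSE = (1/4)((-2-4)² + (-2-3)² + (3--2)² + (-2-1)²) = (1/4)(36 + 25 + 25 + 9) = 23.75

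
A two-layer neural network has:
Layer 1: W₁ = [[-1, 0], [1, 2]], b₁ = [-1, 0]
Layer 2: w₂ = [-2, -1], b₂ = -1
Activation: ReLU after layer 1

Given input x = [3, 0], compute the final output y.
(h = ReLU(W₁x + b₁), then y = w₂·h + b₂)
y = -4

Layer 1 pre-activation: z₁ = [-4, 3]
After ReLU: h = [0, 3]
Layer 2 output: y = -2×0 + -1×3 + -1 = -4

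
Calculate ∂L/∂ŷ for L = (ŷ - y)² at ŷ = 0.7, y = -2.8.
∂L/∂ŷ = 7.0

∂L/∂ŷ = 2(ŷ - y) = 2(0.7 - -2.8) = 2(3.5) = 7.0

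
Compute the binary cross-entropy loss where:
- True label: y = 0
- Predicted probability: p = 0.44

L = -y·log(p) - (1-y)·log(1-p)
L = 0.5798

L = -0·log(0.44) - 1·log(0.56) = -log(0.56) = 0.5798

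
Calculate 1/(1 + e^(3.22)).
0.03842

sigmoid(-3.22) = 1/(1 + e^(3.22)) = 1/(1 + 25.03) = 0.03842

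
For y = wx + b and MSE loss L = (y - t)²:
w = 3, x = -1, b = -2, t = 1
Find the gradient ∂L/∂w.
∂L/∂w = 12

y = wx + b = (3)(-1) + -2 = -5
∂L/∂y = 2(y - t) = 2(-5 - 1) = -12
∂y/∂w = x = -1
∂L/∂w = ∂L/∂y · ∂y/∂w = -12 × -1 = 12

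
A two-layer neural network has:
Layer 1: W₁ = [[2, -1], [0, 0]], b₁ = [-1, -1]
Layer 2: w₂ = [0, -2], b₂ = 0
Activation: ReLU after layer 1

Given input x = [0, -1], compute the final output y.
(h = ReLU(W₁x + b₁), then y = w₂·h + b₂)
y = 0

Layer 1 pre-activation: z₁ = [0, -1]
After ReLU: h = [0, 0]
Layer 2 output: y = 0×0 + -2×0 + 0 = 0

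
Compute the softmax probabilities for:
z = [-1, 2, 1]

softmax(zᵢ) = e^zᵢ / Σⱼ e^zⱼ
p = [0.0351, 0.7054, 0.2595]

exp(z) = [0.3679, 7.389, 2.718]
Sum = 10.48
p = [0.0351, 0.7054, 0.2595]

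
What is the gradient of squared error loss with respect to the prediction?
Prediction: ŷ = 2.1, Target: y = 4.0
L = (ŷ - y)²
∂L/∂ŷ = -3.8

∂L/∂ŷ = 2(ŷ - y) = 2(2.1 - 4.0) = 2(-1.9) = -3.8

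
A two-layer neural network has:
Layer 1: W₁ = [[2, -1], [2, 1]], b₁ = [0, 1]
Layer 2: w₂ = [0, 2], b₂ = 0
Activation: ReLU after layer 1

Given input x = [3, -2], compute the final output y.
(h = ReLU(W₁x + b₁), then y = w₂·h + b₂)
y = 10

Layer 1 pre-activation: z₁ = [8, 5]
After ReLU: h = [8, 5]
Layer 2 output: y = 0×8 + 2×5 + 0 = 10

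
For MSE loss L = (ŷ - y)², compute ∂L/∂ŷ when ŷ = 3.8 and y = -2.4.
∂L/∂ŷ = 12.4

∂L/∂ŷ = 2(ŷ - y) = 2(3.8 - -2.4) = 2(6.2) = 12.4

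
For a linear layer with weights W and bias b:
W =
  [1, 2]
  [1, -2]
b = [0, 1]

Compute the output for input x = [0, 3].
y = [6, -5]

Wx = [1×0 + 2×3, 1×0 + -2×3]
   = [6, -6]
y = Wx + b = [6 + 0, -6 + 1] = [6, -5]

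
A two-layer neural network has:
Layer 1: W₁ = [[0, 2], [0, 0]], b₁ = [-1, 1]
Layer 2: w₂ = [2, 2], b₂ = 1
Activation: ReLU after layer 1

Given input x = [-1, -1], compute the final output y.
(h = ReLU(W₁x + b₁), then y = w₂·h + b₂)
y = 3

Layer 1 pre-activation: z₁ = [-3, 1]
After ReLU: h = [0, 1]
Layer 2 output: y = 2×0 + 2×1 + 1 = 3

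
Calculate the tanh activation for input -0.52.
-0.4777

tanh(-0.52) = (e^(-0.52) - e^(0.52))/(e^(-0.52) + e^(0.52)) = -0.4777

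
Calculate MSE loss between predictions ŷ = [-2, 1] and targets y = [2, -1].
MSE = 10

MSE = (1/2)((-2-2)² + (1--1)²) = (1/2)(16 + 4) = 10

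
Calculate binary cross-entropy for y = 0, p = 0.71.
L = 1.238

L = -0·log(0.71) - 1·log(0.29) = -log(0.29) = 1.238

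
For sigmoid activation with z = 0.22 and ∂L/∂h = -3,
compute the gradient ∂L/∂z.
∂L/∂z = -0.741

σ(0.22) = 0.5548
σ'(0.22) = σ(0.22)(1 - σ(0.22)) = 0.5548 × 0.4452 = 0.247
∂L/∂z = ∂L/∂h · σ'(z) = -3 × 0.247 = -0.741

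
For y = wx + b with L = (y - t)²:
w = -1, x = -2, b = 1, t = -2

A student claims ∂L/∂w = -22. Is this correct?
Incorrect

y = (-1)(-2) + 1 = 3
∂L/∂y = 2(y - t) = 2(3 - -2) = 10
∂y/∂w = x = -2
∂L/∂w = 10 × -2 = -20

Claimed value: -22
Incorrect: The correct gradient is -20.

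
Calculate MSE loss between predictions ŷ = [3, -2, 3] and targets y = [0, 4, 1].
MSE = 16.33

MSE = (1/3)((3-0)² + (-2-4)² + (3-1)²) = (1/3)(9 + 36 + 4) = 16.33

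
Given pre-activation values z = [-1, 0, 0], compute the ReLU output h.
h = [0, 0, 0]

ReLU applied element-wise: max(0,-1)=0, max(0,0)=0, max(0,0)=0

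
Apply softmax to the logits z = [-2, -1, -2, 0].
p = [0.0826, 0.2245, 0.0826, 0.6103]

exp(z) = [0.1353, 0.3679, 0.1353, 1]
Sum = 1.639
p = [0.0826, 0.2245, 0.0826, 0.6103]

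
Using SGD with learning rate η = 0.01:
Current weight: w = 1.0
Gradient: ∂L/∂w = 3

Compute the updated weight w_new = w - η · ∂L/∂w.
w_new = 0.97

w_new = w - η·∂L/∂w = 1.0 - 0.01×(3) = 1.0 - (0.03) = 0.97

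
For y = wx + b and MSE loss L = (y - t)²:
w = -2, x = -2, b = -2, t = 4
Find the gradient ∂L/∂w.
∂L/∂w = 8

y = wx + b = (-2)(-2) + -2 = 2
∂L/∂y = 2(y - t) = 2(2 - 4) = -4
∂y/∂w = x = -2
∂L/∂w = ∂L/∂y · ∂y/∂w = -4 × -2 = 8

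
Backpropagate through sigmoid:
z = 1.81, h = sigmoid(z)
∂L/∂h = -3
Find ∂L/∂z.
∂L/∂z = -0.3626

σ(1.81) = 0.8594
σ'(1.81) = σ(1.81)(1 - σ(1.81)) = 0.8594 × 0.1406 = 0.1209
∂L/∂z = ∂L/∂h · σ'(z) = -3 × 0.1209 = -0.3626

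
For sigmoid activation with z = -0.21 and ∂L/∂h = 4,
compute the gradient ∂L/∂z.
∂L/∂z = 0.9891

σ(-0.21) = 0.4477
σ'(-0.21) = σ(-0.21)(1 - σ(-0.21)) = 0.4477 × 0.5523 = 0.2473
∂L/∂z = ∂L/∂h · σ'(z) = 4 × 0.2473 = 0.9891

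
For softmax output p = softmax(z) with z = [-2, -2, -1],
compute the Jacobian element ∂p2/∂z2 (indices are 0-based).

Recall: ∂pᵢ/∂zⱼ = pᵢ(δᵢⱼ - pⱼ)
∂p2/∂z2 = 0.2442

p = softmax(z) = [0.2119, 0.2119, 0.5761]
p2 = 0.5761

∂p2/∂z2 = p2(1 - p2) = 0.5761 × (1 - 0.5761) = 0.2442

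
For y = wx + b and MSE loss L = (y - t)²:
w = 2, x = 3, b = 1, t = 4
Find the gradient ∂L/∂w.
∂L/∂w = 18

y = wx + b = (2)(3) + 1 = 7
∂L/∂y = 2(y - t) = 2(7 - 4) = 6
∂y/∂w = x = 3
∂L/∂w = ∂L/∂y · ∂y/∂w = 6 × 3 = 18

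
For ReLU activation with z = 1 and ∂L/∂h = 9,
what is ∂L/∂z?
∂L/∂z = 9

h = ReLU(1) = 1
Since z > 0: ∂h/∂z = 1
∂L/∂z = ∂L/∂h · ∂h/∂z = 9 × 1 = 9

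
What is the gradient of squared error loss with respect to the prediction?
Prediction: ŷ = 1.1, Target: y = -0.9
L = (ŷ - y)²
∂L/∂ŷ = 4.0

∂L/∂ŷ = 2(ŷ - y) = 2(1.1 - -0.9) = 2(2.0) = 4.0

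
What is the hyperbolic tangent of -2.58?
-0.9886

tanh(-2.58) = (e^(-2.58) - e^(2.58))/(e^(-2.58) + e^(2.58)) = -0.9886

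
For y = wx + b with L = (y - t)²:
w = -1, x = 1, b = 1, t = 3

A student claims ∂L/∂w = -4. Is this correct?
Incorrect

y = (-1)(1) + 1 = 0
∂L/∂y = 2(y - t) = 2(0 - 3) = -6
∂y/∂w = x = 1
∂L/∂w = -6 × 1 = -6

Claimed value: -4
Incorrect: The correct gradient is -6.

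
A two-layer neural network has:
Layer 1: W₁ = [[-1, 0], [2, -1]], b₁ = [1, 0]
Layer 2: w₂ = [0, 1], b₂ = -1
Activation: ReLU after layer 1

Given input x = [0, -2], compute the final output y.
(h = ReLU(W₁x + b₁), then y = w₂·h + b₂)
y = 1

Layer 1 pre-activation: z₁ = [1, 2]
After ReLU: h = [1, 2]
Layer 2 output: y = 0×1 + 1×2 + -1 = 1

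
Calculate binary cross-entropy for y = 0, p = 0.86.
L = 1.966

L = -0·log(0.86) - 1·log(0.14) = -log(0.14) = 1.966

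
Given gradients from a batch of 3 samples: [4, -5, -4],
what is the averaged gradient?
Average gradient = -1.667

Average = (1/3)(4 + -5 + -4) = -5/3 = -1.667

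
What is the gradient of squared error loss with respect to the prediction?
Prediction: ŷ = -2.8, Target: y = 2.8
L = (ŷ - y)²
∂L/∂ŷ = -11.2

∂L/∂ŷ = 2(ŷ - y) = 2(-2.8 - 2.8) = 2(-5.6) = -11.2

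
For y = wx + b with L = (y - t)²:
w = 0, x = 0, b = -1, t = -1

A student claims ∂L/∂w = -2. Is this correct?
Incorrect

y = (0)(0) + -1 = -1
∂L/∂y = 2(y - t) = 2(-1 - -1) = 0
∂y/∂w = x = 0
∂L/∂w = 0 × 0 = 0

Claimed value: -2
Incorrect: The correct gradient is 0.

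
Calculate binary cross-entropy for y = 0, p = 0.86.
L = 1.966

L = -0·log(0.86) - 1·log(0.14) = -log(0.14) = 1.966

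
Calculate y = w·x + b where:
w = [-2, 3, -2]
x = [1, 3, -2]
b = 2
y = 13

y = (-2)(1) + (3)(3) + (-2)(-2) + 2 = 13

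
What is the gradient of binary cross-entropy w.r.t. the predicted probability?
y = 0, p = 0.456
∂L/∂p = 1.838

∂L/∂p = -y/p + (1-y)/(1-p) = 0 + 1/0.544 = 1.838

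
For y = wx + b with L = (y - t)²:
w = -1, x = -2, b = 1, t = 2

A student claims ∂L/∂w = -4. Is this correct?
Correct

y = (-1)(-2) + 1 = 3
∂L/∂y = 2(y - t) = 2(3 - 2) = 2
∂y/∂w = x = -2
∂L/∂w = 2 × -2 = -4

Claimed value: -4
Correct: The correct gradient is -4.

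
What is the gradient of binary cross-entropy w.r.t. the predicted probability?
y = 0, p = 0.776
∂L/∂p = 4.464

∂L/∂p = -y/p + (1-y)/(1-p) = 0 + 1/0.224 = 4.464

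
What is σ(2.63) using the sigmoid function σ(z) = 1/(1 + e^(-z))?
0.9328

sigmoid(2.63) = 1/(1 + e^(-2.63)) = 1/(1 + 0.07208) = 0.9328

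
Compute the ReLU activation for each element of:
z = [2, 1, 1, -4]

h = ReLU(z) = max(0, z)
h = [2, 1, 1, 0]

ReLU applied element-wise: max(0,2)=2, max(0,1)=1, max(0,1)=1, max(0,-4)=0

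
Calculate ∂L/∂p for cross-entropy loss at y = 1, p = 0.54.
∂L/∂p = -1.852

∂L/∂p = -y/p + (1-y)/(1-p) = -1/0.54 + 0 = -1.852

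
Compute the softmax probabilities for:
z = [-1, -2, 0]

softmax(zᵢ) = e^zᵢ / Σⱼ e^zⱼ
p = [0.2447, 0.09, 0.6652]

exp(z) = [0.3679, 0.1353, 1]
Sum = 1.503
p = [0.2447, 0.09, 0.6652]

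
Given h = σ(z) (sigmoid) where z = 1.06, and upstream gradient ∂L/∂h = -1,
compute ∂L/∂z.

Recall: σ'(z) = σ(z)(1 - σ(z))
∂L/∂z = -0.1911

σ(1.06) = 0.7427
σ'(1.06) = σ(1.06)(1 - σ(1.06)) = 0.7427 × 0.2573 = 0.1911
∂L/∂z = ∂L/∂h · σ'(z) = -1 × 0.1911 = -0.1911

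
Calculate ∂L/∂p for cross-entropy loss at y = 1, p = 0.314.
∂L/∂p = -3.185

∂L/∂p = -y/p + (1-y)/(1-p) = -1/0.314 + 0 = -3.185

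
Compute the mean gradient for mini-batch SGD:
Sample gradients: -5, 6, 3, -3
Average gradient = 0.25

Average = (1/4)(-5 + 6 + 3 + -3) = 1/4 = 0.25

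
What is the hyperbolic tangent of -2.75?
-0.9919

tanh(-2.75) = (e^(-2.75) - e^(2.75))/(e^(-2.75) + e^(2.75)) = -0.9919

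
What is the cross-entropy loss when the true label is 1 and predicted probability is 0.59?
L = 0.5276

L = -1·log(0.59) - 0·log(0.41) = -log(0.59) = 0.5276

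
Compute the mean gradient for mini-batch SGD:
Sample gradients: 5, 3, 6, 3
Average gradient = 4.25

Average = (1/4)(5 + 3 + 6 + 3) = 17/4 = 4.25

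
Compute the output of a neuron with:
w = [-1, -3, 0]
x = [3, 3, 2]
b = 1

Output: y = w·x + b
y = -11

y = (-1)(3) + (-3)(3) + (0)(2) + 1 = -11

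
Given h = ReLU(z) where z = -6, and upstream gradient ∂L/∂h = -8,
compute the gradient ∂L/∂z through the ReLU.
∂L/∂z = 0

h = ReLU(-6) = 0
Since z < 0: ∂h/∂z = 0
∂L/∂z = ∂L/∂h · ∂h/∂z = -8 × 0 = 0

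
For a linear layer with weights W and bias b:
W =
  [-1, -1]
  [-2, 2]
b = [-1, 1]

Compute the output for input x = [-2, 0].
y = [1, 5]

Wx = [-1×-2 + -1×0, -2×-2 + 2×0]
   = [2, 4]
y = Wx + b = [2 + -1, 4 + 1] = [1, 5]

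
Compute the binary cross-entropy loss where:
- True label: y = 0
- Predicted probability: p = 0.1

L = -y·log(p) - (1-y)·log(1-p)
L = 0.1054

L = -0·log(0.1) - 1·log(0.9) = -log(0.9) = 0.1054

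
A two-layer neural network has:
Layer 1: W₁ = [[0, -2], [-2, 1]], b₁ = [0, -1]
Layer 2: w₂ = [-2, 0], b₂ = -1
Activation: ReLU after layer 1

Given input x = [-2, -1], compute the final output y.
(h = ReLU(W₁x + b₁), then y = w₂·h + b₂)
y = -5

Layer 1 pre-activation: z₁ = [2, 2]
After ReLU: h = [2, 2]
Layer 2 output: y = -2×2 + 0×2 + -1 = -5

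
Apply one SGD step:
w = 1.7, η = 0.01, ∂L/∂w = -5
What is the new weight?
w_new = 1.75

w_new = w - η·∂L/∂w = 1.7 - 0.01×(-5) = 1.7 - (-0.05) = 1.75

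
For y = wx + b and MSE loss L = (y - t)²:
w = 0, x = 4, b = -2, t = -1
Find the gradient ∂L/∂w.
∂L/∂w = -8

y = wx + b = (0)(4) + -2 = -2
∂L/∂y = 2(y - t) = 2(-2 - -1) = -2
∂y/∂w = x = 4
∂L/∂w = ∂L/∂y · ∂y/∂w = -2 × 4 = -8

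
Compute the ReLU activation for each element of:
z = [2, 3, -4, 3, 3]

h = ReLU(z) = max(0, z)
h = [2, 3, 0, 3, 3]

ReLU applied element-wise: max(0,2)=2, max(0,3)=3, max(0,-4)=0, max(0,3)=3, max(0,3)=3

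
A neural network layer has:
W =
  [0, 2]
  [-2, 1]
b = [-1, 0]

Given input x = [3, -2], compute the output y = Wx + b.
y = [-5, -8]

Wx = [0×3 + 2×-2, -2×3 + 1×-2]
   = [-4, -8]
y = Wx + b = [-4 + -1, -8 + 0] = [-5, -8]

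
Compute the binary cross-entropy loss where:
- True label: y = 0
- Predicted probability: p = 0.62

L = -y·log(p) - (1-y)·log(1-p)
L = 0.9676

L = -0·log(0.62) - 1·log(0.38) = -log(0.38) = 0.9676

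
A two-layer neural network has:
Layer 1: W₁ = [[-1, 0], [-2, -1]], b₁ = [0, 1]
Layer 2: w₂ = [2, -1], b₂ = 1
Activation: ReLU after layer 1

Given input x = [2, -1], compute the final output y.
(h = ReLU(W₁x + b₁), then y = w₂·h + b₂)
y = 1

Layer 1 pre-activation: z₁ = [-2, -2]
After ReLU: h = [0, 0]
Layer 2 output: y = 2×0 + -1×0 + 1 = 1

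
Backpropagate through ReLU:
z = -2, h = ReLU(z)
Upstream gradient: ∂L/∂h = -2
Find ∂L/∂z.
∂L/∂z = 0

h = ReLU(-2) = 0
Since z < 0: ∂h/∂z = 0
∂L/∂z = ∂L/∂h · ∂h/∂z = -2 × 0 = 0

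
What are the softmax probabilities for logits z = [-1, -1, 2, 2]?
p = [0.0237, 0.0237, 0.4763, 0.4763]

exp(z) = [0.3679, 0.3679, 7.389, 7.389]
Sum = 15.51
p = [0.0237, 0.0237, 0.4763, 0.4763]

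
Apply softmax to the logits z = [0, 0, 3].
p = [0.0453, 0.0453, 0.9094]

exp(z) = [1, 1, 20.09]
Sum = 22.09
p = [0.0453, 0.0453, 0.9094]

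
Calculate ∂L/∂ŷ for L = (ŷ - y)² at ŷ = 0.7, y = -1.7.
∂L/∂ŷ = 4.8

∂L/∂ŷ = 2(ŷ - y) = 2(0.7 - -1.7) = 2(2.4) = 4.8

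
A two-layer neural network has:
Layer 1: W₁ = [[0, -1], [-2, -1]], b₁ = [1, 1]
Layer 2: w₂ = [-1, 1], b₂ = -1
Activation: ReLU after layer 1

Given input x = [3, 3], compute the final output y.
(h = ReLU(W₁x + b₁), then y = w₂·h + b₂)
y = -1

Layer 1 pre-activation: z₁ = [-2, -8]
After ReLU: h = [0, 0]
Layer 2 output: y = -1×0 + 1×0 + -1 = -1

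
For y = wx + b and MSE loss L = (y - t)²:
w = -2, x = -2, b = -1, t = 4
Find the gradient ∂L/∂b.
∂L/∂b = -2

y = wx + b = (-2)(-2) + -1 = 3
∂L/∂y = 2(y - t) = 2(3 - 4) = -2
∂y/∂b = 1
∂L/∂b = ∂L/∂y · ∂y/∂b = -2 × 1 = -2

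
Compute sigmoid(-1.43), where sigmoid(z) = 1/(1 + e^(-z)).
0.1931

sigmoid(-1.43) = 1/(1 + e^(1.43)) = 1/(1 + 4.179) = 0.1931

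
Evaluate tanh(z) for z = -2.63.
-0.9897

tanh(-2.63) = (e^(-2.63) - e^(2.63))/(e^(-2.63) + e^(2.63)) = -0.9897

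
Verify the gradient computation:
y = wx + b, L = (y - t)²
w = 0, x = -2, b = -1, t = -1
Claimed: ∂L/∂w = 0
Correct

y = (0)(-2) + -1 = -1
∂L/∂y = 2(y - t) = 2(-1 - -1) = 0
∂y/∂w = x = -2
∂L/∂w = 0 × -2 = 0

Claimed value: 0
Correct: The correct gradient is 0.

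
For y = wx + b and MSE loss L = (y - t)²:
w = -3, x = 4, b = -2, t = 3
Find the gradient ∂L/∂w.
∂L/∂w = -136

y = wx + b = (-3)(4) + -2 = -14
∂L/∂y = 2(y - t) = 2(-14 - 3) = -34
∂y/∂w = x = 4
∂L/∂w = ∂L/∂y · ∂y/∂w = -34 × 4 = -136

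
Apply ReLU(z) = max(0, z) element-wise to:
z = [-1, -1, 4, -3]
h = [0, 0, 4, 0]

ReLU applied element-wise: max(0,-1)=0, max(0,-1)=0, max(0,4)=4, max(0,-3)=0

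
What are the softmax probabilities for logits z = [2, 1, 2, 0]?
p = [0.3995, 0.147, 0.3995, 0.0541]

exp(z) = [7.389, 2.718, 7.389, 1]
Sum = 18.5
p = [0.3995, 0.147, 0.3995, 0.0541]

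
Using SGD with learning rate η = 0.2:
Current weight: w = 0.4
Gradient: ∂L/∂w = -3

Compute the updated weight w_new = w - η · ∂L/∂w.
w_new = 1

w_new = w - η·∂L/∂w = 0.4 - 0.2×(-3) = 0.4 - (-0.6) = 1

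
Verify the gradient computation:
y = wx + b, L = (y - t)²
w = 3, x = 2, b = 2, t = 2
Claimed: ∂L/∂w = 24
Correct

y = (3)(2) + 2 = 8
∂L/∂y = 2(y - t) = 2(8 - 2) = 12
∂y/∂w = x = 2
∂L/∂w = 12 × 2 = 24

Claimed value: 24
Correct: The correct gradient is 24.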